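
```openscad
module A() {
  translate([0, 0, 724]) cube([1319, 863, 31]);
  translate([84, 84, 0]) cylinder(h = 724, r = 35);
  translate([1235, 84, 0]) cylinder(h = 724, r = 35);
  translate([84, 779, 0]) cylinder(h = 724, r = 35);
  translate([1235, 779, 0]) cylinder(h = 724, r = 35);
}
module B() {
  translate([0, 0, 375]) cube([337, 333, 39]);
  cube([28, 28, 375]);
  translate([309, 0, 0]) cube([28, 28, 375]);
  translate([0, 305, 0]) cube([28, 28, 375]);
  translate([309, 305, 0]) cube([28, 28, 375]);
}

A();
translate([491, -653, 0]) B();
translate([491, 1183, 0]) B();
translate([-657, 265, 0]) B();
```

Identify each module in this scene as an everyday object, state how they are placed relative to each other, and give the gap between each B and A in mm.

A is a table. B is a stool. Three stools sit around the table at the −y, +y, −x sides. The gap between each stool and the table is 320 mm.

Each stool's nearest face is 320 mm from the table's bounding box.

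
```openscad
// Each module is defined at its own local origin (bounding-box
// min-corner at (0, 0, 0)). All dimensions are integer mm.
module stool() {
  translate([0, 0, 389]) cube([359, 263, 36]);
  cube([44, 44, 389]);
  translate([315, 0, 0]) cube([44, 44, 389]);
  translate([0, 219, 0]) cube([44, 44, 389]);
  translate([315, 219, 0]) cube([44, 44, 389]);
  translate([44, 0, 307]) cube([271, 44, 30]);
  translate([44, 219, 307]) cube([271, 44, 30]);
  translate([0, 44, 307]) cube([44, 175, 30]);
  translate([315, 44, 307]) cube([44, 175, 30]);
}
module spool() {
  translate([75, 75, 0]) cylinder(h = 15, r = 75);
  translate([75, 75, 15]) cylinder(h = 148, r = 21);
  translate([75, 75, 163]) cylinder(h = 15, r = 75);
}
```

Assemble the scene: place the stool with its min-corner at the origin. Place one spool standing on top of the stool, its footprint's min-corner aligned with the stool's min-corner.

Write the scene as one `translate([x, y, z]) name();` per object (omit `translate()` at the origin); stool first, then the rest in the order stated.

stool();
translate([0, 0, 425]) spool();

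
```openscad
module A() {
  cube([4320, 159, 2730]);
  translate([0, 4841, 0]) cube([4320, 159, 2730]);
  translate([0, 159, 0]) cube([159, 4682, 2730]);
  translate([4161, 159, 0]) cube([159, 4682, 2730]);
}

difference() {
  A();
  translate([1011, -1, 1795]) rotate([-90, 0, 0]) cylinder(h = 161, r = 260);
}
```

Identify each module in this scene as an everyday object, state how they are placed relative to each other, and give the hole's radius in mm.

The subtracted cylinder has r = 260 mm.

A is a house frame. The house frame has a circular hole through its front wall. The hole's radius is 260 mm.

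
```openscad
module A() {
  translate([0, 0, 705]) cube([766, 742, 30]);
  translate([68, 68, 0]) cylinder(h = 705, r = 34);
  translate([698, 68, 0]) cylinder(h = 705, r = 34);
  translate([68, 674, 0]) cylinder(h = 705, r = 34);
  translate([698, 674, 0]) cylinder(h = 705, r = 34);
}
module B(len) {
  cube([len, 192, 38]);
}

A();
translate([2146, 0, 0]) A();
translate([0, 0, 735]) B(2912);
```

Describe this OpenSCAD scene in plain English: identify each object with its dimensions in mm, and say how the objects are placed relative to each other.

A is a table with a 766×742 mm rectangular top, 30 mm thick, top surface at z = 735 mm, supported by four round legs of 68 mm diameter, each leg's bounding box inset 34 mm from the nearest pair of top edges, running from the floor.

B is a rectangular beam 2912 mm long (x), 192 mm deep (y), 38 mm thick (z).

The beam spans the tops of two tables placed 1380 mm apart, resting at z = 735 mm.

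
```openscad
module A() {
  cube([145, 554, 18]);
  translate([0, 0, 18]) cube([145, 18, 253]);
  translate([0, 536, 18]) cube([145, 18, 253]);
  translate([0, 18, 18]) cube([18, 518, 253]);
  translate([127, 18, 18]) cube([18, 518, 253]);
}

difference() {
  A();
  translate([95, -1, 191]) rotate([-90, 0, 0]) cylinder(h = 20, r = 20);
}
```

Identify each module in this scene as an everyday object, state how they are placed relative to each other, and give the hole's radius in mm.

The subtracted cylinder has r = 20 mm.

A is an open box. The open box has a circular hole through its front wall. The hole's radius is 20 mm.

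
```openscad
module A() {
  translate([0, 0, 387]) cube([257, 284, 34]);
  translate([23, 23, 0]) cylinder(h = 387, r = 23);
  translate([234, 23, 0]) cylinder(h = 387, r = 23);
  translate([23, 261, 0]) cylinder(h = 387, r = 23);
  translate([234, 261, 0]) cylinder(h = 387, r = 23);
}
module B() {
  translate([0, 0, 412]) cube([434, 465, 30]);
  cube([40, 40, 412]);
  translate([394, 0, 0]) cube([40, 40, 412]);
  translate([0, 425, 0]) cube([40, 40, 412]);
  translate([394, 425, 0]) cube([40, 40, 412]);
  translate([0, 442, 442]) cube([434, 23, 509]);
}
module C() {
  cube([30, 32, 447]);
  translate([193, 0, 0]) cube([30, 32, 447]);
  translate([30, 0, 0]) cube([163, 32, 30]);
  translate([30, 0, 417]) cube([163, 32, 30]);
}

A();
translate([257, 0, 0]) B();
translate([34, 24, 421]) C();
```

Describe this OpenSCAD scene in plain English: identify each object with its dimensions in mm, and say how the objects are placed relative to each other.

A is a four-legged stool. The seat is 257×284 mm, 34 mm thick, top at z = 421 mm. It stands on four round legs, each 46 mm in diameter, from z = 0 to the seat underside, each leg's axis is inset half a diameter from the nearest pair of seat edges (so the leg's bounding box is flush with the corner).

B is a chair: 434×465 mm seat, 30 mm thick, top at z = 442 mm, on four 40 mm square corner legs flush with the seat edges. A 23 mm thick backrest slab spans the full seat width, extending 509 mm above the seat top, its back face flush with the seat's +y edge.

C is a rectangular picture frame lying in the x–z plane (depth along y). The opening is 163 mm wide (x) by 387 mm tall (z), surrounded by a border 30 mm wide on all four sides. The frame is 32 mm deep and is made of two full-height vertical stiles with two horizontal rails fitted between them.

The chair is against the stool's +x side, with their −y faces flush. The picture frame is on top of the stool.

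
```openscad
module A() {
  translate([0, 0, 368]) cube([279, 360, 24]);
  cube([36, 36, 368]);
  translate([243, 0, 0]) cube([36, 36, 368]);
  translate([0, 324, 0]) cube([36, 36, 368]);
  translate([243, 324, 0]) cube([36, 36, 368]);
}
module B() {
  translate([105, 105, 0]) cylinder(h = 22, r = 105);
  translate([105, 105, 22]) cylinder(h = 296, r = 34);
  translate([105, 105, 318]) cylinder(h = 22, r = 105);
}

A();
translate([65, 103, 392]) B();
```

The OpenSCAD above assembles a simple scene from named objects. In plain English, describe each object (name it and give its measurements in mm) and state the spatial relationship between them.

A is a simple wooden stool: a rectangular seat 279 mm (x) by 360 mm (y), 24 mm thick, top face at z = 392 mm, on four square legs, each 36×36 mm in cross-section. The legs rest on z = 0, each flush with a corner of the seat.

B is a spool: two coaxial disc flanges of radius 105 mm and thickness 22 mm, joined by a core cylinder of radius 34 mm and height 296 mm. The lower flange rests on z = 0 and the three cylinders share a vertical axis.

The spool is on top of the stool.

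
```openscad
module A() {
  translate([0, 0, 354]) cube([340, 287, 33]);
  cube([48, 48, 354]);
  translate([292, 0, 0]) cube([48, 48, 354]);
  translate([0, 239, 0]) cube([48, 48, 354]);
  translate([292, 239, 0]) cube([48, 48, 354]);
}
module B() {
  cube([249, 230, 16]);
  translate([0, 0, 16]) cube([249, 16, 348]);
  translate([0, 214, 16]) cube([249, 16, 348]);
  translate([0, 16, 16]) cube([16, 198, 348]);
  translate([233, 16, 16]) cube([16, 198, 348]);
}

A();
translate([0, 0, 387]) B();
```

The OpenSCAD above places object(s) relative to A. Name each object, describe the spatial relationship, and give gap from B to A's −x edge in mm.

The open box's min-x is at 0; the stool's min-x is 0; gap = 0 mm.

A is a stool. B is an open box. The open box is on top of the stool. The gap from the open box to the stool's −x edge is 0 mm.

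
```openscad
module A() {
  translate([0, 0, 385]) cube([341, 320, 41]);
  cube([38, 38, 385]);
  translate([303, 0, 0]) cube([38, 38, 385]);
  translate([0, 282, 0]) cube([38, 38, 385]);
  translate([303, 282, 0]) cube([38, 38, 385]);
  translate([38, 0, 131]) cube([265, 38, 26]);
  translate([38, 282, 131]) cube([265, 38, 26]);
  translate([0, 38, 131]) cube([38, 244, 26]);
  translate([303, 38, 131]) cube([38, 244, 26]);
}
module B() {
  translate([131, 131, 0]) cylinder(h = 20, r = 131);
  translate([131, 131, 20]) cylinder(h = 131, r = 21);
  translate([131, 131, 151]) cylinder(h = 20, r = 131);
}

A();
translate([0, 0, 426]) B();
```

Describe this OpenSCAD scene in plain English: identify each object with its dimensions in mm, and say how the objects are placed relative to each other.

A is a simple wooden stool: a rectangular seat 341 mm (x) by 320 mm (y), 41 mm thick, top face at z = 426 mm, on four square legs, each 38×38 mm in cross-section. The legs rest on z = 0, each flush with a corner of the seat. Four stretchers, 38 mm wide and 26 mm tall, connect adjacent legs with their undersides at z = 131 mm, each running between the inner faces of the legs it joins and aligned with the legs' outer faces on the other axis.

B is a spool: two coaxial disc flanges of radius 131 mm and thickness 20 mm, joined by a core cylinder of radius 21 mm and height 131 mm. The lower flange rests on z = 0 and the three cylinders share a vertical axis.

The spool is on top of the stool.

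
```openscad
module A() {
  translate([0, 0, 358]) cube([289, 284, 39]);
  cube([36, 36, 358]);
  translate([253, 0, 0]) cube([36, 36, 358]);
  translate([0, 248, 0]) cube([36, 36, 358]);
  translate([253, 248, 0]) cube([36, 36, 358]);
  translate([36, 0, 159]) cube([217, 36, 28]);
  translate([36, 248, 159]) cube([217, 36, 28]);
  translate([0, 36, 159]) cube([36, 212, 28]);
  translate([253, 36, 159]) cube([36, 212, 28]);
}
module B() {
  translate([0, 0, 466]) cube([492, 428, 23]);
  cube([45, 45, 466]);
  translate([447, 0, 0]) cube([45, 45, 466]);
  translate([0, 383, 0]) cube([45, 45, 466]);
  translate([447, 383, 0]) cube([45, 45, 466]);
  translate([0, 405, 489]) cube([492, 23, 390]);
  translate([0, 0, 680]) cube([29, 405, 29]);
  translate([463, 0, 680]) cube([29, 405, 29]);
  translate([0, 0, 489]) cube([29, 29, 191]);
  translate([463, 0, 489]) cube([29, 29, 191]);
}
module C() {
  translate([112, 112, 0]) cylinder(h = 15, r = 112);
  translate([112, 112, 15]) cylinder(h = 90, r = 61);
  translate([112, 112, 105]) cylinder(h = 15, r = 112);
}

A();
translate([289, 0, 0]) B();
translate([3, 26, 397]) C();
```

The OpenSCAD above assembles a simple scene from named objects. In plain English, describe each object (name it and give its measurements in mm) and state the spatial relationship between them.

A is a four-legged stool. The seat is 289×284 mm, 39 mm thick, top at z = 397 mm. It stands on four square legs, each 36×36 mm in cross-section, from z = 0 to the seat underside, each flush with a corner of the seat. Four stretchers, 36 mm wide and 28 mm tall, connect adjacent legs with their undersides at z = 159 mm, each running between the inner faces of the legs it joins and aligned with the legs' outer faces on the other axis.

B is a chair: 492×428 mm seat, 23 mm thick, top at z = 489 mm, on four 45 mm square corner legs flush with the seat edges. A 23 mm thick backrest slab spans the full seat width, extending 390 mm above the seat top, its back face flush with the seat's +y edge. Two armrests of 29×29 mm section run along each side from the seat's front edge to the front of the backrest, top faces 220 mm above the seat top and outer faces flush with the seat's x-edges; a 29×29 mm post under the front of each armrest stands on the seat at the front corner.

C is a spool: two coaxial disc flanges of radius 112 mm and thickness 15 mm, joined by a core cylinder of radius 61 mm and height 90 mm. The lower flange rests on z = 0 and the three cylinders share a vertical axis.

The chair is against the stool's +x side, with their −y faces flush. The spool is on top of the stool.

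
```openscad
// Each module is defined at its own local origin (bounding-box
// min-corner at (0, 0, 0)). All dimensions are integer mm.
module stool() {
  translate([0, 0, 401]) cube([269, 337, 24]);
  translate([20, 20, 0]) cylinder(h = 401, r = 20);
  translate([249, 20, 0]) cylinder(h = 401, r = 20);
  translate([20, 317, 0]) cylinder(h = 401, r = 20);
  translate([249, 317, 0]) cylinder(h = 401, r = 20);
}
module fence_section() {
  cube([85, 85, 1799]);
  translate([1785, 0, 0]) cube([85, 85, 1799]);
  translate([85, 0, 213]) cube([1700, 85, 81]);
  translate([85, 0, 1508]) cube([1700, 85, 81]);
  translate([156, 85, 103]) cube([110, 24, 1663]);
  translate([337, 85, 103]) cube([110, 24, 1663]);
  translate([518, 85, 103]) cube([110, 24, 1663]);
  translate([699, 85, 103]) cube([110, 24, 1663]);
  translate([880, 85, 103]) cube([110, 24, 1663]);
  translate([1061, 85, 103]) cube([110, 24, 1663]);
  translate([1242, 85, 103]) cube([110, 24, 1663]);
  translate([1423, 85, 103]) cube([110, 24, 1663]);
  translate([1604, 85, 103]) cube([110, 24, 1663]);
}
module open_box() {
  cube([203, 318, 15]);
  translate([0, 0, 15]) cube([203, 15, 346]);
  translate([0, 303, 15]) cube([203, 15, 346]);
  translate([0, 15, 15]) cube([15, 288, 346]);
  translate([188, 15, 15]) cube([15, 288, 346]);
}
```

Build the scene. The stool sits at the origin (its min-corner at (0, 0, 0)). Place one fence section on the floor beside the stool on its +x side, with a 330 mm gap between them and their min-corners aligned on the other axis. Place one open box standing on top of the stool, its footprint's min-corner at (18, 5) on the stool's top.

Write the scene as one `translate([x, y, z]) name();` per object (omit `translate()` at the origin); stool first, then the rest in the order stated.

stool();
translate([599, 0, 0]) fence_section();
translate([18, 5, 425]) open_box();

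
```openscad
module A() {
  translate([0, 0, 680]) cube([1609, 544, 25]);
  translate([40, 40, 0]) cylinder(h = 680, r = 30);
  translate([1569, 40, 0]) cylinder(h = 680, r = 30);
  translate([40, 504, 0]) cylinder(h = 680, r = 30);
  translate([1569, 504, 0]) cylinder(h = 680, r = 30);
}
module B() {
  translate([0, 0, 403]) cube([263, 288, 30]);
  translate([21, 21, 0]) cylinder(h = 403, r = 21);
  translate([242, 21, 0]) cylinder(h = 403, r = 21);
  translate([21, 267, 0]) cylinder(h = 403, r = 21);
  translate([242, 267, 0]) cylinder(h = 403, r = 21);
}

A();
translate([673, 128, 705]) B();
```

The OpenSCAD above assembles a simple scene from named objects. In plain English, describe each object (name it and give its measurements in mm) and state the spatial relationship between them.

A is a table with a 1609×544 mm rectangular top, 25 mm thick, top surface at z = 705 mm, supported by four round legs of 60 mm diameter, each leg's bounding box inset 10 mm from the nearest pair of top edges, running from the floor.

B is a simple wooden stool: a rectangular seat 263 mm (x) by 288 mm (y), 30 mm thick, top face at z = 433 mm, on four round legs, each 42 mm in diameter. The legs rest on z = 0, each leg's axis is inset half a diameter from the nearest pair of seat edges (so the leg's bounding box is flush with the corner).

The stool is on top of the table, centred.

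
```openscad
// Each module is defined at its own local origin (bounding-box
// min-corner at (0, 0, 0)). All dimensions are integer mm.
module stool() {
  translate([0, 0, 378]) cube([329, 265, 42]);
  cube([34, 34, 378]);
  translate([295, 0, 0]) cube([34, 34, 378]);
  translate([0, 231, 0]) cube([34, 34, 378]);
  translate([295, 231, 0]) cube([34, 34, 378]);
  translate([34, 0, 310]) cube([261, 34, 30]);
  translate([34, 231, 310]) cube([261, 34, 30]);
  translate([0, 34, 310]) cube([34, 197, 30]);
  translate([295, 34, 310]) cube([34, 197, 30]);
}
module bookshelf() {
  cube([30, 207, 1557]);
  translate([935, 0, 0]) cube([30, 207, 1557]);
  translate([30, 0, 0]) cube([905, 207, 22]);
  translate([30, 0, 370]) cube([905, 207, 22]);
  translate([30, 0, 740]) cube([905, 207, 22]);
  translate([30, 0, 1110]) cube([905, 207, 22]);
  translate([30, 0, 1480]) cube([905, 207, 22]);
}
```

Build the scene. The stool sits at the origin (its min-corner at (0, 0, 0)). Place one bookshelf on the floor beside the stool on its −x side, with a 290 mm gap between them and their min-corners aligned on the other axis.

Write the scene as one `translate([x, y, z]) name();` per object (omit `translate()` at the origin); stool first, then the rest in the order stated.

stool();
translate([-1255, 0, 0]) bookshelf();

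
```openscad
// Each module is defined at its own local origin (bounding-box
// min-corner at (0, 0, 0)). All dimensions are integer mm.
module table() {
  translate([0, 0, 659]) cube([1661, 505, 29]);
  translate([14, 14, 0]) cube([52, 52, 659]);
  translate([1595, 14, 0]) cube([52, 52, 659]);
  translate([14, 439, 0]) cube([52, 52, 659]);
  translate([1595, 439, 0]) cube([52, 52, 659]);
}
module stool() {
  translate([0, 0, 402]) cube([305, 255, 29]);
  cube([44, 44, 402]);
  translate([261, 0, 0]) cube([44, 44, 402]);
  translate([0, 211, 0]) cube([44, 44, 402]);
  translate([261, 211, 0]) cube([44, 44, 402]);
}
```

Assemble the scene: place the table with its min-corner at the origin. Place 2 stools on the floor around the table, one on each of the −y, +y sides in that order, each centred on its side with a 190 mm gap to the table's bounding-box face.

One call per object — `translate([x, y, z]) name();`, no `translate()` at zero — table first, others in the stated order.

table();
translate([678, -445, 0]) stool();
translate([678, 695, 0]) stool();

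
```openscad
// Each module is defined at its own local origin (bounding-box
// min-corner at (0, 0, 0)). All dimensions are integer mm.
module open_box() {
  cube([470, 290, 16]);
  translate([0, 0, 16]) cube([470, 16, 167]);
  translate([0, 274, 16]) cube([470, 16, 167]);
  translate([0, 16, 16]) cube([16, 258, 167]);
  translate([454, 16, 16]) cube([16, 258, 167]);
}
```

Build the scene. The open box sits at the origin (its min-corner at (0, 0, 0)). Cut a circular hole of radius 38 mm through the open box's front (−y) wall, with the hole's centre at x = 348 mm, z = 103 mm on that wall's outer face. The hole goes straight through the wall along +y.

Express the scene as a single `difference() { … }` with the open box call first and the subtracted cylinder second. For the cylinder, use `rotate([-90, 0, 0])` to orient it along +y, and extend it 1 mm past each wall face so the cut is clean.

difference() {
  open_box();
  translate([348, -1, 103]) rotate([-90, 0, 0]) cylinder(h = 18, r = 38);
}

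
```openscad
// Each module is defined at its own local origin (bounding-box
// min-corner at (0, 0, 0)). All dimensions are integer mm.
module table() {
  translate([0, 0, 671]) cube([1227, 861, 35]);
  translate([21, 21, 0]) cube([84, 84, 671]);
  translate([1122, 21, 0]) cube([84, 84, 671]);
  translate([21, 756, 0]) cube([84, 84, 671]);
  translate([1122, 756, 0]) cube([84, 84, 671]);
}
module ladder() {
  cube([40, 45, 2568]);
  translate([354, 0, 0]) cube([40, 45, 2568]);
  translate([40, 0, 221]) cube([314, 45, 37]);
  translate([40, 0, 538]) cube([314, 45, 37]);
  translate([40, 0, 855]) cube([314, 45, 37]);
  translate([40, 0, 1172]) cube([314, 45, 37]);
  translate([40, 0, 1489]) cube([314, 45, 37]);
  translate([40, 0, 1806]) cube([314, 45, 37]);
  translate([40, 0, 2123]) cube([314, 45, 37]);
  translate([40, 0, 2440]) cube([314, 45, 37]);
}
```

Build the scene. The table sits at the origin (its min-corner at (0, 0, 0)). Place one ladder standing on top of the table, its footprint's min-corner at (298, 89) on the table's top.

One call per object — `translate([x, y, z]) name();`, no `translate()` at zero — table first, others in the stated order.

table();
translate([298, 89, 706]) ladder();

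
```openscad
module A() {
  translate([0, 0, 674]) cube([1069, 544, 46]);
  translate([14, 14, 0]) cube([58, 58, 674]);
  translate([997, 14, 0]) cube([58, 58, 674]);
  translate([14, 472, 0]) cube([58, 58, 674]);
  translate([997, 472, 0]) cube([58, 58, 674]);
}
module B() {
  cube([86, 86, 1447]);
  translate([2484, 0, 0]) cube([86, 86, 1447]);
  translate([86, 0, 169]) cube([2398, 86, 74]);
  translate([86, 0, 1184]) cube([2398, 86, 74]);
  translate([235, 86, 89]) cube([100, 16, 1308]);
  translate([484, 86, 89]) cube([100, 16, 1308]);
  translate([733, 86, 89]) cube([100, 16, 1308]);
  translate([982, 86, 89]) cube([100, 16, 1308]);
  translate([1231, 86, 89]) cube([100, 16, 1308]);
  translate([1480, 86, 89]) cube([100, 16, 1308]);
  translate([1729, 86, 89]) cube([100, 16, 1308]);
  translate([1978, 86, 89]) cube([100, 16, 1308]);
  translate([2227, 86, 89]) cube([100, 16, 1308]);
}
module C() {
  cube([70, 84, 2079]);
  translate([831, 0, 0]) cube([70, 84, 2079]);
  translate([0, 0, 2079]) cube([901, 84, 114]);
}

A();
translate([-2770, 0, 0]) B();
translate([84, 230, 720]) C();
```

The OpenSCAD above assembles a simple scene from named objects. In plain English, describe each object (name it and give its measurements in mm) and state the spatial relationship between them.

A is a table with a 1069×544 mm rectangular top, 46 mm thick, top surface at z = 720 mm, supported by four 58×58 mm square legs, each inset 14 mm from the nearest pair of top edges, running from the floor.

B is a fence section. Two 86×86 mm posts, 1447 mm tall, stand on the floor with a clear span of 2398 mm between their inner faces. Two horizontal rails of 86×74 mm section span the gap between the posts with their undersides at z = 169 mm and z = 1184 mm, flush with the posts' −y face. 9 pickets, each 100 mm wide, 16 mm thick and 1308 mm tall, are fixed to the +y face of the rails with their bottoms at z = 89 mm, evenly spaced across the span with equal gaps (rounded down to the nearest mm) at the −x end and between each pair — any rounding remainder accumulates at the +x end.

C is a door frame. The clear opening is 761 mm wide and 2079 mm high. Two 70 mm wide jambs, 84 mm deep, stand either side of the opening from the floor to the top of the opening. A 114 mm thick head sits across the top of both jambs, spanning the full outside width of the frame.

The fence section is on the floor beside the table on its −x side. The door frame is on top of the table, centred.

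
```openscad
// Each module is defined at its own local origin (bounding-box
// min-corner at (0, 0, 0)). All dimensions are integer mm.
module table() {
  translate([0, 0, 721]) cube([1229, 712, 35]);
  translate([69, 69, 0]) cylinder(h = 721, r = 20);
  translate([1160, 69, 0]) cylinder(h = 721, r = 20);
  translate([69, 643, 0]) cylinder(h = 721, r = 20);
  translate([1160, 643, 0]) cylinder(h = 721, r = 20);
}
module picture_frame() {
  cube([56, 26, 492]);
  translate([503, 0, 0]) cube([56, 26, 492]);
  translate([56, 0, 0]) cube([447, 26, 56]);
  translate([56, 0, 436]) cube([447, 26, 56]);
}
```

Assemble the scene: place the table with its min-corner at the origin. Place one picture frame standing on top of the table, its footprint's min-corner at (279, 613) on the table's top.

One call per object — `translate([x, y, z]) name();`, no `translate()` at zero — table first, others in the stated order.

table();
translate([279, 613, 756]) picture_frame();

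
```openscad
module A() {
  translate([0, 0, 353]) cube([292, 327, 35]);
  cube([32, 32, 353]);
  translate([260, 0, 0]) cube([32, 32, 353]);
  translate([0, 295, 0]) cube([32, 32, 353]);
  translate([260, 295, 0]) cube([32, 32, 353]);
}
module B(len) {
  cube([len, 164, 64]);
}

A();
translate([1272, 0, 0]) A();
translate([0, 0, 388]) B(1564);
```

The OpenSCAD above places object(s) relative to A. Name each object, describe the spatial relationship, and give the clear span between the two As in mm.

Second stool starts at x = 1272; first ends at x = 292; clear span = 1272 − 292 = 980 mm.

A is a stool. B is a beam. A beam spans the tops of two stools. The clear span between the two stools is 980 mm.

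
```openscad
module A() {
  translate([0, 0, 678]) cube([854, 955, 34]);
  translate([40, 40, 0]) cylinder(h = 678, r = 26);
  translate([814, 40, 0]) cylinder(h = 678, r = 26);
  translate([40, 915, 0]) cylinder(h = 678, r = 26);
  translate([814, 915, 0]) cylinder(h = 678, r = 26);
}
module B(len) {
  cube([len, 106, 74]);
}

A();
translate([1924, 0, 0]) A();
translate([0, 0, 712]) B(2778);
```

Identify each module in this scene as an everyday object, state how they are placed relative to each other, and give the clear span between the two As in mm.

A is a table. B is a beam. A beam spans the tops of two tables. The clear span between the two tables is 1070 mm.

Second table starts at x = 1924; first ends at x = 854; clear span = 1924 − 854 = 1070 mm.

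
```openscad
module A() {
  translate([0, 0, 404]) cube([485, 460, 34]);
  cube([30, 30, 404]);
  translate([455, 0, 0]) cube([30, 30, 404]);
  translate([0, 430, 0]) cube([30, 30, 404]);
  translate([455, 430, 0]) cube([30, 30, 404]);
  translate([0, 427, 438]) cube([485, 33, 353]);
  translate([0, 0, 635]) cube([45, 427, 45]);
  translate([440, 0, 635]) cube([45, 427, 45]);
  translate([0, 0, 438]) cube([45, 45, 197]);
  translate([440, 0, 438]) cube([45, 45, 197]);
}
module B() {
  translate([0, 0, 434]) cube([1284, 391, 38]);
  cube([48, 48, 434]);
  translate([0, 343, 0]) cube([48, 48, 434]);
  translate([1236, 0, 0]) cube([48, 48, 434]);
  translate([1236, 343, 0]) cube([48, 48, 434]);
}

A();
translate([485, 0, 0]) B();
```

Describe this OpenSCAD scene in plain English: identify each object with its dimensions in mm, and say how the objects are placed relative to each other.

A is a chair. The seat is a 485×460×34 mm slab with its top at z = 438 mm, on four 30×30 mm corner legs (flush with the seat edges, standing on z = 0). A flat backrest 33 mm thick, 353 mm tall, spans the full seat width and rises from the seat top along its +y edge, rear face flush with the rear of the seat. Two armrests of 45×45 mm section run along each side from the seat's front edge to the front of the backrest, top faces 242 mm above the seat top and outer faces flush with the seat's x-edges; a 45×45 mm post under the front of each armrest stands on the seat at the front corner.

B is a long wooden bench with a 1284 mm (x) × 391 mm (y) seat, 38 mm thick, its top surface 472 mm above the floor. Four 48 mm square legs at the seat corners, flush with the edges, run from z = 0 to the seat underside.

The bench is against the chair's +x side, with their −y faces flush.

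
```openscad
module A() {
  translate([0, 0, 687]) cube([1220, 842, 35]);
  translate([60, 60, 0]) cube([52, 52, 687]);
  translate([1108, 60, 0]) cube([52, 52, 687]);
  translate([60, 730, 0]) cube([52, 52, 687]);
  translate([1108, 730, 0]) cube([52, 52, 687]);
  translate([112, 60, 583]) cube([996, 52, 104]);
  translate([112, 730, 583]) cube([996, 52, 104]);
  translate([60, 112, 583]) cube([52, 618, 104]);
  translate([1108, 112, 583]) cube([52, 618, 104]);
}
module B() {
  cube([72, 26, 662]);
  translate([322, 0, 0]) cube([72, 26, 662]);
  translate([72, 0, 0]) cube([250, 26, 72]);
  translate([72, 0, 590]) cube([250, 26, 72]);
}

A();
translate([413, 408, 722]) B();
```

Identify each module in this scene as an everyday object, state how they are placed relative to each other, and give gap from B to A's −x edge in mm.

The picture frame's min-x is at 413; the table's min-x is 0; gap = 413 mm.

A is a table. B is a picture frame. The picture frame is on top of the table, centred. The gap from the picture frame to the table's −x edge is 413 mm.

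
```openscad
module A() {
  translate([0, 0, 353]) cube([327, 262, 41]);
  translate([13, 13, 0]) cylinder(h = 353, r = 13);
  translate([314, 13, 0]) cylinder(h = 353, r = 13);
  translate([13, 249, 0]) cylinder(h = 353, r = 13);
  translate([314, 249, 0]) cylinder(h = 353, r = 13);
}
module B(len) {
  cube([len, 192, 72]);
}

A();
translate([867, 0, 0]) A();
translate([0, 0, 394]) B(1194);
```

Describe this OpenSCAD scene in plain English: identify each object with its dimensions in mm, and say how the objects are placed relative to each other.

A is a simple wooden stool: a rectangular seat 327 mm (x) by 262 mm (y), 41 mm thick, top face at z = 394 mm, on four round legs, each 26 mm in diameter. The legs rest on z = 0, each leg's axis is inset half a diameter from the nearest pair of seat edges (so the leg's bounding box is flush with the corner).

B is a rectangular beam 1194 mm long (x), 192 mm deep (y), 72 mm thick (z).

The beam spans the tops of two stools placed 540 mm apart, resting at z = 394 mm.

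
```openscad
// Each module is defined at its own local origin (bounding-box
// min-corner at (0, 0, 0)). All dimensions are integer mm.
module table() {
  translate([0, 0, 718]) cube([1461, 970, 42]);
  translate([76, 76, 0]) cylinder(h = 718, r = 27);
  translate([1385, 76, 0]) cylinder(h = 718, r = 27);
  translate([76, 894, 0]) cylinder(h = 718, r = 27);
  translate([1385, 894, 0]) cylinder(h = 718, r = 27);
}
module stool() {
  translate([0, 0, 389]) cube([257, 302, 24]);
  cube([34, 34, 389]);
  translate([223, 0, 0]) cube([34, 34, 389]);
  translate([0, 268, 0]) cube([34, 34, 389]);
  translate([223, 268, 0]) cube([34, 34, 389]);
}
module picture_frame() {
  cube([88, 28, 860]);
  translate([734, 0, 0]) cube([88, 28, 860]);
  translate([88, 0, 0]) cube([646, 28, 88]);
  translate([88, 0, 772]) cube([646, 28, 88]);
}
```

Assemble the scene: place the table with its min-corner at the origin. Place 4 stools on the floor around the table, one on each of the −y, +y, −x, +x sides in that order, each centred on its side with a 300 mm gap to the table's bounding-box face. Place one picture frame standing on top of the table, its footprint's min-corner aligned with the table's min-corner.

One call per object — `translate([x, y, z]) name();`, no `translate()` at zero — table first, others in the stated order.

table();
translate([602, -602, 0]) stool();
translate([602, 1270, 0]) stool();
translate([-557, 334, 0]) stool();
translate([1761, 334, 0]) stool();
translate([0, 0, 760]) picture_frame();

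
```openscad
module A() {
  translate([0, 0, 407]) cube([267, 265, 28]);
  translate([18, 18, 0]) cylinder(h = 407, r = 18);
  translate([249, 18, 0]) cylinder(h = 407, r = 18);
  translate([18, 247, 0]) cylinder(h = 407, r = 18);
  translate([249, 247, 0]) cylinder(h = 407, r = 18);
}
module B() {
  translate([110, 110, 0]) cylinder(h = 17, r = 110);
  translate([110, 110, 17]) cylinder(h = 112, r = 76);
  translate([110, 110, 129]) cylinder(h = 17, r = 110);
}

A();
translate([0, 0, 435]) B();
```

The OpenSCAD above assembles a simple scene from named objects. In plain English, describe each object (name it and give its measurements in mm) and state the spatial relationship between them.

A is a simple wooden stool: a rectangular seat 267 mm (x) by 265 mm (y), 28 mm thick, top face at z = 435 mm, on four round legs, each 36 mm in diameter. The legs rest on z = 0, each leg's axis is inset half a diameter from the nearest pair of seat edges (so the leg's bounding box is flush with the corner).

B is a spool: two coaxial disc flanges of radius 110 mm and thickness 17 mm, joined by a core cylinder of radius 76 mm and height 112 mm. The lower flange rests on z = 0 and the three cylinders share a vertical axis.

The spool is on top of the stool.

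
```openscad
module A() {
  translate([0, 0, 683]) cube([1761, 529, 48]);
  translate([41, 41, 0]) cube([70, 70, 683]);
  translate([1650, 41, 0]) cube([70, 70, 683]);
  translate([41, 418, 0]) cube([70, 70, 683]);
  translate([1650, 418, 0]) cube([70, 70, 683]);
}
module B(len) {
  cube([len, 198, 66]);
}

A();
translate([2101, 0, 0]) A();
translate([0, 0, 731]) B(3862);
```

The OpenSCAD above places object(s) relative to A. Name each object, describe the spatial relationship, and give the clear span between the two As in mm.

Second table starts at x = 2101; first ends at x = 1761; clear span = 2101 − 1761 = 340 mm.

A is a table. B is a beam. A beam spans the tops of two tables. The clear span between the two tables is 340 mm.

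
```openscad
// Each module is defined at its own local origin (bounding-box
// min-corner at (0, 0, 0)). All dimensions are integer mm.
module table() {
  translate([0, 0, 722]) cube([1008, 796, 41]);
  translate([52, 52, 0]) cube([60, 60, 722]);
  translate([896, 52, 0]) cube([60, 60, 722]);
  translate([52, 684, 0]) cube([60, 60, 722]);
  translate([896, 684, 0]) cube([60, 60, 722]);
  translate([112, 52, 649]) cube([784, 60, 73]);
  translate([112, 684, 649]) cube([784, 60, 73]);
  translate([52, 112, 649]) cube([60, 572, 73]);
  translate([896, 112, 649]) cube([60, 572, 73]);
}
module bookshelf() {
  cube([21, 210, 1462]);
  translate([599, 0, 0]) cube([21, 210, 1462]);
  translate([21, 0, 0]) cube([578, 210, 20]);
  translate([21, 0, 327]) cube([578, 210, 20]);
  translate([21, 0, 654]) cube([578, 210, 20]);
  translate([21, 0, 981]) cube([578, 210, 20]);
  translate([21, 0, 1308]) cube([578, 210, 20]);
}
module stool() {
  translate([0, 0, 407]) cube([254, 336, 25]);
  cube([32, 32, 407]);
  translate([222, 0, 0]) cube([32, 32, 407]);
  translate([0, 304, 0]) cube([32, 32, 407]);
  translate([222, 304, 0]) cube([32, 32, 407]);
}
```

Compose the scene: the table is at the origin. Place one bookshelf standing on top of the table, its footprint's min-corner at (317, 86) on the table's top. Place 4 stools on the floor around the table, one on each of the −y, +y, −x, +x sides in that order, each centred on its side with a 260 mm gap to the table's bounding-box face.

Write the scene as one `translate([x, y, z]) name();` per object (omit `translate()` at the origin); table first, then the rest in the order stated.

table();
translate([317, 86, 763]) bookshelf();
translate([377, -596, 0]) stool();
translate([377, 1056, 0]) stool();
translate([-514, 230, 0]) stool();
translate([1268, 230, 0]) stool();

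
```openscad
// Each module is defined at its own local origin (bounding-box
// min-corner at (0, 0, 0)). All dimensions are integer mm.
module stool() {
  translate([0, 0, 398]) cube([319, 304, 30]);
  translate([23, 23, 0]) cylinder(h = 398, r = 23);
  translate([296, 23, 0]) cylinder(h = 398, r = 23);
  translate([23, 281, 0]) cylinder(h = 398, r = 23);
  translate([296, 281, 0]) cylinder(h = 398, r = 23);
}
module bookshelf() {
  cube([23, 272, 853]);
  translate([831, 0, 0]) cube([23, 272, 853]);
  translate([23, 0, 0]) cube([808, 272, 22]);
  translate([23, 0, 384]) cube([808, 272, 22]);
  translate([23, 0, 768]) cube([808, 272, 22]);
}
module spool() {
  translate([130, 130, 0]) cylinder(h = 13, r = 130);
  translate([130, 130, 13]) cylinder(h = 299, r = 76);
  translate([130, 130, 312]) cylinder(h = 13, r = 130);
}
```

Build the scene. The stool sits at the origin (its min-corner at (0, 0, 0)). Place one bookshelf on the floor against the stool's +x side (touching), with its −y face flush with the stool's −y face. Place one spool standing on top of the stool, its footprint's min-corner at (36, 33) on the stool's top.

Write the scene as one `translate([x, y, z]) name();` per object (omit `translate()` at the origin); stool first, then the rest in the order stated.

stool();
translate([319, 0, 0]) bookshelf();
translate([36, 33, 428]) spool();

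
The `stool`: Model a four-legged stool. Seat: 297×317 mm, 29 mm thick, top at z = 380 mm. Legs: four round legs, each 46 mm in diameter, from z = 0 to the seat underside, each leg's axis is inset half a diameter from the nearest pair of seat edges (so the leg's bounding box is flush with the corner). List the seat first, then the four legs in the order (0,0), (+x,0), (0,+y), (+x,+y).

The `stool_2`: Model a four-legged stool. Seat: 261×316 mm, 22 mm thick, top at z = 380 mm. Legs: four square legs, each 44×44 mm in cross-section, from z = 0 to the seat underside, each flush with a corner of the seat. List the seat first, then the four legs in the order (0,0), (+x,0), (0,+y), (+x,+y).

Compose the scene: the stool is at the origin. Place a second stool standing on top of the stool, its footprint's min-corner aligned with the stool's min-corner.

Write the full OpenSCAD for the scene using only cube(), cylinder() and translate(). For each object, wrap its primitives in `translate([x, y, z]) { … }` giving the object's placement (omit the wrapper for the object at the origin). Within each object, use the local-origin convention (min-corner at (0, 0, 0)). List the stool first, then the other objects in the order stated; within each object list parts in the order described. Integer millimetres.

translate([0, 0, 351]) cube([297, 317, 29]);
translate([23, 23, 0]) cylinder(h = 351, r = 23);
translate([274, 23, 0]) cylinder(h = 351, r = 23);
translate([23, 294, 0]) cylinder(h = 351, r = 23);
translate([274, 294, 0]) cylinder(h = 351, r = 23);
translate([0, 0, 380]) {
  translate([0, 0, 358]) cube([261, 316, 22]);
  cube([44, 44, 358]);
  translate([217, 0, 0]) cube([44, 44, 358]);
  translate([0, 272, 0]) cube([44, 44, 358]);
  translate([217, 272, 0]) cube([44, 44, 358]);
}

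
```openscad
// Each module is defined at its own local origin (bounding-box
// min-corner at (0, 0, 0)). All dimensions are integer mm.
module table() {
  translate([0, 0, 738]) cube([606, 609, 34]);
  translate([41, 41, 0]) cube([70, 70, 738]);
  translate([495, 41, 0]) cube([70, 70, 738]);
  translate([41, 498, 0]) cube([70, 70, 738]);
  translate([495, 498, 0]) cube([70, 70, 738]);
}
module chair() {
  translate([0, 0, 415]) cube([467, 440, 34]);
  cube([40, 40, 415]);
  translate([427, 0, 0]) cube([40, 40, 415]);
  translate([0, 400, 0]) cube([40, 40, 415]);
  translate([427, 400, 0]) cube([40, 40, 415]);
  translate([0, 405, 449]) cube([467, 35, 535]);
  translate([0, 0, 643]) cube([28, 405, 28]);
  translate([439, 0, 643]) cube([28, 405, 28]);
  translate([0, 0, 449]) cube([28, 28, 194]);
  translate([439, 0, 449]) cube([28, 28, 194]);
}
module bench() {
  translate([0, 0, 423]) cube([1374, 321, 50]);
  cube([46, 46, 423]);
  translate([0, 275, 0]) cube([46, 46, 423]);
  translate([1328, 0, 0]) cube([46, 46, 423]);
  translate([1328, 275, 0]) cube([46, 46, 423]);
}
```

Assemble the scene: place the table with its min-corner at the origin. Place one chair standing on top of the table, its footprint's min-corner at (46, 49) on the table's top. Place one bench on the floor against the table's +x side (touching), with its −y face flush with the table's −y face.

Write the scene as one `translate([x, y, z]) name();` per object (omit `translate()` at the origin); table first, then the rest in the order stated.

table();
translate([46, 49, 772]) chair();
translate([606, 0, 0]) bench();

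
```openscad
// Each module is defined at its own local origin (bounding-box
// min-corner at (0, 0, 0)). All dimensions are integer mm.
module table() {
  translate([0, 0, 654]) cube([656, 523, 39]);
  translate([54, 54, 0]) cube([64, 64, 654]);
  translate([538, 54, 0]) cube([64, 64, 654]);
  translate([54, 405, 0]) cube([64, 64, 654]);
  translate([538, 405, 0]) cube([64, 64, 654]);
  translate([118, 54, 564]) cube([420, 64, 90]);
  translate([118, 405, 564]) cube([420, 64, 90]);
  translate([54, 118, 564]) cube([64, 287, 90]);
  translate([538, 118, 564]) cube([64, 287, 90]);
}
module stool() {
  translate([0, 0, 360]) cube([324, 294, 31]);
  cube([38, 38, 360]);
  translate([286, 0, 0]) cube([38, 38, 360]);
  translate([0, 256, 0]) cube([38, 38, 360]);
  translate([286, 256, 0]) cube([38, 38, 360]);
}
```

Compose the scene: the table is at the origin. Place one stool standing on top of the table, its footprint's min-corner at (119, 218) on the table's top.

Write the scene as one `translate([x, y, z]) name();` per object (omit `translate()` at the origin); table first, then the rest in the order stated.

table();
translate([119, 218, 693]) stool();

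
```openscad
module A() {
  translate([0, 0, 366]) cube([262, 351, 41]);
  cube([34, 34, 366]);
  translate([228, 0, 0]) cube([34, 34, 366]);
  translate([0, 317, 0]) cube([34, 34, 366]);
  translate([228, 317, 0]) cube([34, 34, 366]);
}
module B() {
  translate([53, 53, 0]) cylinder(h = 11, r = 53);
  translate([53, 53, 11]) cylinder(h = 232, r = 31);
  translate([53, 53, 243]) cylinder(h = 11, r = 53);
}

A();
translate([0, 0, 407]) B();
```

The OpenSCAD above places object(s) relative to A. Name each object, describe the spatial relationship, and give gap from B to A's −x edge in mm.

A is a stool. B is a spool. The spool is on top of the stool. The gap from the spool to the stool's −x edge is 0 mm.

The spool's min-x is at 0; the stool's min-x is 0; gap = 0 mm.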